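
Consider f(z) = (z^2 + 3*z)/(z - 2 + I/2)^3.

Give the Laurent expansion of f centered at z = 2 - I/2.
Put w = z - (2 - I/2), i.e. z = w + 2 - I/2. The denominator is w^3, so it suffices to rewrite the numerator in powers of w.

P(z) = z^2 + 3*z
P(w + 2 - I/2) = 39/4 - 7*I/2 + (7 - I)*w + w^2

Dividing each term by w^3:
  f = (39/4 - 7*I/2)/w^3 + (7 - I)/w^2 + 1/w

Substituting back w = z - 2 + I/2:
  f(z) = (39/4 - 7*I/2)/(z - 2 + I/2)^3 + (7 - I)/(z - 2 + I/2)^2 + 1/(z - 2 + I/2)

The series is finite because the numerator is a polynomial; the negative powers form the principal part, and the coefficient of 1/(z - 2 + I/2) gives Res(f, 2 - I/2) = 1.

Final answer: (39/4 - 7*I/2)/(z - 2 + I/2)^3 + (7 - I)/(z - 2 + I/2)^2 + 1/(z - 2 + I/2)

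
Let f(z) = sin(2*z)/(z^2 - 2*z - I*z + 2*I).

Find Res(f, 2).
Write f(z) = P(z)/Q(z) with P(z) = sin(2*z) and Q(z) = z^2 - 2*z - I*z + 2*I.
The denominator factors as Q(z) = (z - I)*(z - 2), so z = 2 is a simple zero of Q and P is analytic there; z = 2 is therefore a simple pole and
  Res(f, z₀) = P(z₀)/Q'(z₀).

Q'(z) = 2*z - 2 - I, so Q'(2) = 2 - I.
P(2) = sin(4).

Res(f, 2) = (sin(4))/(2 - I) = (2/5 + I/5)*sin(4)

Final answer: (2/5 + I/5)*sin(4)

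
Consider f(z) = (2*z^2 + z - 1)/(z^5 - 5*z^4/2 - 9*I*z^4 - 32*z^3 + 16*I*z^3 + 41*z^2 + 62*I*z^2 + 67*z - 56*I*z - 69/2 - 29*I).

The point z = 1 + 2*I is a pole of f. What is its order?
Factor the denominator:
  z^5 - 5*z^4/2 - 9*I*z^4 - 32*z^3 + 16*I*z^3 + 41*z^2 + 62*I*z^2 + 67*z - 56*I*z - 69/2 - 29*I = (z - 1 - 2*I)^4*(z + 3/2 - I)

The numerator P(z) = 2*z^2 + z - 1 has P(1 + 2*I) = -6 + 10*I ≠ 0, so no factor of (z - 1 - 2*I) cancels.
Near z = 1 + 2*I we can therefore write f(z) = g(z)/(z - 1 - 2*I)^4 with g analytic at 1 + 2*I and g(1 + 2*I) ≠ 0 (g is the numerator divided by the remaining denominator factors).

Hence z = 1 + 2*I is a pole of order 4.

Final answer: 4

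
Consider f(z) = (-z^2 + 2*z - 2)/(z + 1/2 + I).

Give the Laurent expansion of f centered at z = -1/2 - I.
(-9/4 - 3*I)/(z + 1/2 + I) + 3 + 2*I - (z + 1/2 + I)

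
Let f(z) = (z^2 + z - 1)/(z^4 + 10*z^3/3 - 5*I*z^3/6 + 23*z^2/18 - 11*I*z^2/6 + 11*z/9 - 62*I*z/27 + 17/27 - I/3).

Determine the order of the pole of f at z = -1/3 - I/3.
2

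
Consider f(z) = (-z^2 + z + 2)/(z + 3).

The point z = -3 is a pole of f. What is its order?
Factor the denominator:
  z + 3 = (z + 3)

The numerator P(z) = -z^2 + z + 2 has P(-3) = -10 ≠ 0, so no factor of (z + 3) cancels.
Near z = -3 we can therefore write f(z) = g(z)/(z + 3) with g analytic at -3 and g(-3) ≠ 0 (g is just the numerator).

Hence z = -3 is a pole of order 1.

Final answer: 1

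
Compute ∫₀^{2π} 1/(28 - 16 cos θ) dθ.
sqrt(33)*pi/66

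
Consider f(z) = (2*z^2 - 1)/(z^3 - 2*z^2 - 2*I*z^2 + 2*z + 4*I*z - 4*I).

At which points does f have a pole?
{2*I, 1 - I, 1 + I}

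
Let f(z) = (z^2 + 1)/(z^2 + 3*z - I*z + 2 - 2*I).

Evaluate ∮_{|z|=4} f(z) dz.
pi*(-2 - 6*I)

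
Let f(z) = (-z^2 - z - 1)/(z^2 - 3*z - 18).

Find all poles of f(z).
The singularities of f are the zeros of the denominator. Factoring,
  z^2 - 3*z - 18 = (z + 3)*(z - 6)
so the candidates are z = -3, z = 6.

Check the numerator P(z) = -z^2 - z - 1 at each one:
  P(-3) = -7 ≠ 0, so z = -3 is a (simple) pole.
  P(6) = -43 ≠ 0, so z = 6 is a (simple) pole.

Poles of f: {-3, 6}

Final answer: {-3, 6}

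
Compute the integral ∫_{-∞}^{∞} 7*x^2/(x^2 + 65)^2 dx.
Let f(z) = 7*z^2/(z^2 + 65)^2. The denominator has no real zeros and deg Q - deg P = 2 ≥ 2, so the integral of f over the upper semicircle |z| = R tends to 0 as R → ∞. Closing the contour in the upper half-plane,
  ∫_{-∞}^{∞} f(x) dx = 2πi · Σ Res(f, z_k)  over the poles with Im z_k > 0.

Zeros of the denominator: z^2 + 65 = 0 gives z = ±sqrt(65)*I.
Upper half-plane: z = sqrt(65)*I (a pole of order 2).

Write f(z) = g(z)/(z - sqrt(65)*I)^2 with g(z) = 7*z^2/(z + sqrt(65)*I)^2. For a double pole, Res(f, z₀) = g'(z₀):
  g'(z) = 14*sqrt(65)*I*z/(z + sqrt(65)*I)^3
  Res(f, sqrt(65)*I) = g'(sqrt(65)*I) = -7*sqrt(65)*I/260

∫_{-∞}^{∞} f(x) dx = 2πi · (-7*sqrt(65)*I/260) = 7*sqrt(65)*pi/130

Final answer: 7*sqrt(65)*pi/130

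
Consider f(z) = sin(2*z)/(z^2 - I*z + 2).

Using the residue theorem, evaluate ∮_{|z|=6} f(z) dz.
By the residue theorem, ∮_C f(z) dz = 2πi · (sum of the residues of f at the poles inside |z| = 6).

The denominator factors as (z + I)*(z - 2*I), so the singularities of f are simple poles at z = -I, z = 2*I.
  |-I|² = 1 < 36 = 6², so this pole is inside the contour.
  |2*I|² = 4 < 36 = 6², so this pole is inside the contour.

With P(z) = sin(2*z) and Q(z) = z^2 - I*z + 2, each pole is simple, so Res(f, z₀) = P(z₀)/Q'(z₀) with Q'(z) = 2*z - I.
  Res(f, -I) = P(-I)/Q'(-I) = (-I*sinh(2))/(-3*I) = sinh(2)/3
  Res(f, 2*I) = P(2*I)/Q'(2*I) = (I*sinh(4))/(3*I) = sinh(4)/3

Sum of residues inside C: sinh(2)/3 + sinh(4)/3
∮_C f(z) dz = 2πi · (sinh(2)/3 + sinh(4)/3) = 2*I*pi*sinh(2)/3 + 2*I*pi*sinh(4)/3

Final answer: 2*I*pi*sinh(2)/3 + 2*I*pi*sinh(4)/3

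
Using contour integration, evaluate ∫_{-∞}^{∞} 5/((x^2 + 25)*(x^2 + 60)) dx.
Let f(z) = 5/((z^2 + 25)*(z^2 + 60)). The denominator has no real zeros and deg Q - deg P = 4 ≥ 2, so the integral of f over the upper semicircle |z| = R tends to 0 as R → ∞. Closing the contour in the upper half-plane,
  ∫_{-∞}^{∞} f(x) dx = 2πi · Σ Res(f, z_k)  over the poles with Im z_k > 0.

Zeros of the denominator: z^2 + 25 = 0 gives z = ±5*I; z^2 + 60 = 0 gives z = ±2*sqrt(15)*I.
Upper half-plane: z = 5*I, z = 2*sqrt(15)*I (simple).

Each pole is a simple zero of Q(z) = z^4 + 85*z^2 + 1500, so Res(f, z₀) = P(z₀)/Q'(z₀) with P(z) = 5, Q'(z) = 4*z^3 + 170*z:
  Res(f, 5*I) = (5)/(350*I) = -I/70
  Res(f, 2*sqrt(15)*I) = (5)/(-140*sqrt(15)*I) = sqrt(15)*I/420

Sum of residues: I*(-6 + sqrt(15))/420
∫_{-∞}^{∞} f(x) dx = 2πi · (I*(-6 + sqrt(15))/420) = pi*(6 - sqrt(15))/210

Final answer: pi*(6 - sqrt(15))/210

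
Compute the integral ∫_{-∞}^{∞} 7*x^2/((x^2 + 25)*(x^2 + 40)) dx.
Let f(z) = 7*z^2/((z^2 + 25)*(z^2 + 40)). The denominator has no real zeros and deg Q - deg P = 2 ≥ 2, so the integral of f over the upper semicircle |z| = R tends to 0 as R → ∞. Closing the contour in the upper half-plane,
  ∫_{-∞}^{∞} f(x) dx = 2πi · Σ Res(f, z_k)  over the poles with Im z_k > 0.

Zeros of the denominator: z^2 + 25 = 0 gives z = ±5*I; z^2 + 40 = 0 gives z = ±2*sqrt(10)*I.
Upper half-plane: z = 5*I, z = 2*sqrt(10)*I (simple).

Each pole is a simple zero of Q(z) = z^4 + 65*z^2 + 1000, so Res(f, z₀) = P(z₀)/Q'(z₀) with P(z) = 7*z^2, Q'(z) = 4*z^3 + 130*z:
  Res(f, 5*I) = (-175)/(150*I) = 7*I/6
  Res(f, 2*sqrt(10)*I) = (-280)/(-60*sqrt(10)*I) = -7*sqrt(10)*I/15

Sum of residues: 7*I*(5 - 2*sqrt(10))/30
∫_{-∞}^{∞} f(x) dx = 2πi · (7*I*(5 - 2*sqrt(10))/30) = 7*pi*(-5 + 2*sqrt(10))/15

Final answer: 7*pi*(-5 + 2*sqrt(10))/15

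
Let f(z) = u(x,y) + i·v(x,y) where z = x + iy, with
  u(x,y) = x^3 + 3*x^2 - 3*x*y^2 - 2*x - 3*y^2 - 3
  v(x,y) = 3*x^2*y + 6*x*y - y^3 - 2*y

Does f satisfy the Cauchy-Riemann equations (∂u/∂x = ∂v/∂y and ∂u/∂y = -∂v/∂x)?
∂u/∂x = 3*x^2 + 6*x - 3*y^2 - 2
∂v/∂y = 3*x^2 + 6*x - 3*y^2 - 2
∂u/∂y = -6*x*y - 6*y
∂v/∂x = 6*x*y + 6*y
∂u/∂x = ∂v/∂y and ∂u/∂y = -∂v/∂x hold identically; f is analytic.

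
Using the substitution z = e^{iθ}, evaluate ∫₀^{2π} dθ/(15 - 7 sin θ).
sqrt(11)*pi/22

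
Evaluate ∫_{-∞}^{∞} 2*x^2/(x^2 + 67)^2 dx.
Let f(z) = 2*z^2/(z^2 + 67)^2. The denominator has no real zeros and deg Q - deg P = 2 ≥ 2, so the integral of f over the upper semicircle |z| = R tends to 0 as R → ∞. Closing the contour in the upper half-plane,
  ∫_{-∞}^{∞} f(x) dx = 2πi · Σ Res(f, z_k)  over the poles with Im z_k > 0.

Zeros of the denominator: z^2 + 67 = 0 gives z = ±sqrt(67)*I.
Upper half-plane: z = sqrt(67)*I (a pole of order 2).

Write f(z) = g(z)/(z - sqrt(67)*I)^2 with g(z) = 2*z^2/(z + sqrt(67)*I)^2. For a double pole, Res(f, z₀) = g'(z₀):
  g'(z) = 4*sqrt(67)*I*z/(z + sqrt(67)*I)^3
  Res(f, sqrt(67)*I) = g'(sqrt(67)*I) = -sqrt(67)*I/134

∫_{-∞}^{∞} f(x) dx = 2πi · (-sqrt(67)*I/134) = sqrt(67)*pi/67

Final answer: sqrt(67)*pi/67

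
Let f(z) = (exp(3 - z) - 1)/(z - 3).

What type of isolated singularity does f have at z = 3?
Let u = z - 3. The exponent is 3 - z = -u, so
  f = (e^(-u) - 1)/u = ((-u) + (-u)^2/2 + (-u)^3/6 + ...)/u = -1 + (1/2)*u + (-1/6)*u^2 + ...
The Laurent expansion about u = 0 has no negative powers; equivalently lim_{z→3} f(z) = -1 exists and is finite.
So the singularity is removable.

Final answer: removable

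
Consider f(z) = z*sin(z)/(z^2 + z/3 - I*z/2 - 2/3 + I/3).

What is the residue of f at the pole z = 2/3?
(40/109 + 12*I/109)*sin(2/3)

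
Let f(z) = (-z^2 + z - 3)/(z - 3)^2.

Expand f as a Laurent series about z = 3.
Put w = z - (3), i.e. z = w + 3. The denominator is w^2, so it suffices to rewrite the numerator in powers of w.

P(z) = -z^2 + z - 3
P(w + 3) = -9 - 5*w - w^2

Dividing each term by w^2:
  f = -9/w^2 - 5/w - 1

Substituting back w = z - 3:
  f(z) = -9/(z - 3)^2 - 5/(z - 3) - 1

The series is finite because the numerator is a polynomial; the negative powers form the principal part, and the coefficient of 1/(z - 3) gives Res(f, 3) = -5.

Final answer: -9/(z - 3)^2 - 5/(z - 3) - 1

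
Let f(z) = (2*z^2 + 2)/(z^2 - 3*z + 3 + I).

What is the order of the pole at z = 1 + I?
1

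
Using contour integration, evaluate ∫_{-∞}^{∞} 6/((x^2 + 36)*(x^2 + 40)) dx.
Let f(z) = 6/((z^2 + 36)*(z^2 + 40)). The denominator has no real zeros and deg Q - deg P = 4 ≥ 2, so the integral of f over the upper semicircle |z| = R tends to 0 as R → ∞. Closing the contour in the upper half-plane,
  ∫_{-∞}^{∞} f(x) dx = 2πi · Σ Res(f, z_k)  over the poles with Im z_k > 0.

Zeros of the denominator: z^2 + 36 = 0 gives z = ±6*I; z^2 + 40 = 0 gives z = ±2*sqrt(10)*I.
Upper half-plane: z = 6*I, z = 2*sqrt(10)*I (simple).

Each pole is a simple zero of Q(z) = z^4 + 76*z^2 + 1440, so Res(f, z₀) = P(z₀)/Q'(z₀) with P(z) = 6, Q'(z) = 4*z^3 + 152*z:
  Res(f, 6*I) = (6)/(48*I) = -I/8
  Res(f, 2*sqrt(10)*I) = (6)/(-16*sqrt(10)*I) = 3*sqrt(10)*I/80

Sum of residues: I*(-10 + 3*sqrt(10))/80
∫_{-∞}^{∞} f(x) dx = 2πi · (I*(-10 + 3*sqrt(10))/80) = pi*(10 - 3*sqrt(10))/40

Final answer: pi*(10 - 3*sqrt(10))/40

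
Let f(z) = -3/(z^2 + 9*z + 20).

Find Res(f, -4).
Write f(z) = P(z)/Q(z) with P(z) = -3 and Q(z) = z^2 + 9*z + 20.
The denominator factors as Q(z) = (z + 4)*(z + 5), so z = -4 is a simple zero of Q and P is analytic there; z = -4 is therefore a simple pole and
  Res(f, z₀) = P(z₀)/Q'(z₀).

Q'(z) = 2*z + 9, so Q'(-4) = 1.
P(-4) = -3.

Res(f, -4) = (-3)/(1) = -3

Final answer: -3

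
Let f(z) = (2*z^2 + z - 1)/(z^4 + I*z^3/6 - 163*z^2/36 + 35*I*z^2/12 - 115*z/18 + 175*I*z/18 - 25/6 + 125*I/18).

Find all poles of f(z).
The singularities of f are the zeros of the denominator. Factoring,
  z^4 + I*z^3/6 - 163*z^2/36 + 35*I*z^2/12 - 115*z/18 + 175*I*z/18 - 25/6 + 125*I/18 = (z + 1/2 - 3*I/2)*(z + 3/2 + I/3)*(z + 1 + I/3)*(z - 3 + I)
so the candidates are z = -1/2 + 3*I/2, z = -3/2 - I/3, z = -1 - I/3, z = 3 - I.

Check the numerator P(z) = 2*z^2 + z - 1 at each one:
  P(-1/2 + 3*I/2) = -11/2 - 3*I/2 ≠ 0, so z = -1/2 + 3*I/2 is a (simple) pole.
  P(-3/2 - I/3) = 16/9 + 5*I/3 ≠ 0, so z = -3/2 - I/3 is a (simple) pole.
  P(-1 - I/3) = -2/9 + I ≠ 0, so z = -1 - I/3 is a (simple) pole.
  P(3 - I) = 18 - 13*I ≠ 0, so z = 3 - I is a (simple) pole.

Poles of f: {-3/2 - I/3, -1 - I/3, -1/2 + 3*I/2, 3 - I}

Final answer: {-3/2 - I/3, -1 - I/3, -1/2 + 3*I/2, 3 - I}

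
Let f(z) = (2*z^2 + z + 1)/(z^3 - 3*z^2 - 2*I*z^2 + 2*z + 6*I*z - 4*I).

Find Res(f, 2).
11/4 + 11*I/4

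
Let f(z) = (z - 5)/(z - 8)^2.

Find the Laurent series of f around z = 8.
3/(z - 8)^2 + 1/(z - 8)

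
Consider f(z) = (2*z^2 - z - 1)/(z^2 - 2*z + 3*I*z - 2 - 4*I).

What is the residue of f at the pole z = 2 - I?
Write f(z) = P(z)/Q(z) with P(z) = 2*z^2 - z - 1 and Q(z) = z^2 - 2*z + 3*I*z - 2 - 4*I.
The denominator factors as Q(z) = (z + 2*I)*(z - 2 + I), so z = 2 - I is a simple zero of Q and P is analytic there; z = 2 - I is therefore a simple pole and
  Res(f, z₀) = P(z₀)/Q'(z₀).

Q'(z) = 2*z - 2 + 3*I, so Q'(2 - I) = 2 + I.
P(2 - I) = 3 - 7*I.

Res(f, 2 - I) = (3 - 7*I)/(2 + I) = -1/5 - 17*I/5

Final answer: -1/5 - 17*I/5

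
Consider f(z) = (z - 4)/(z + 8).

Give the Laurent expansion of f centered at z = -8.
Put w = z - (-8), i.e. z = w - 8. The denominator is w, so it suffices to rewrite the numerator in powers of w.

P(z) = z - 4
P(w - 8) = -12 + w

Dividing each term by w:
  f = -12/w + 1

Substituting back w = z + 8:
  f(z) = -12/(z + 8) + 1

The series is finite because the numerator is a polynomial; the negative powers form the principal part, and the coefficient of 1/(z + 8) gives Res(f, -8) = -12.

Final answer: -12/(z + 8) + 1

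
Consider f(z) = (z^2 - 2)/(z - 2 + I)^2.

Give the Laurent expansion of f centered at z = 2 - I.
(1 - 4*I)/(z - 2 + I)^2 + (4 - 2*I)/(z - 2 + I) + 1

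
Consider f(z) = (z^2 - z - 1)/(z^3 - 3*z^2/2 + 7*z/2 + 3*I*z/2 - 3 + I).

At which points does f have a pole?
The singularities of f are the zeros of the denominator. Factoring,
  z^3 - 3*z^2/2 + 7*z/2 + 3*I*z/2 - 3 + I = (z - 1 + I)*(z - 1/2 + I)*(z - 2*I)
so the candidates are z = 1 - I, z = 1/2 - I, z = 2*I.

Check the numerator P(z) = z^2 - z - 1 at each one:
  P(1 - I) = -2 - I ≠ 0, so z = 1 - I is a (simple) pole.
  P(1/2 - I) = -9/4 ≠ 0, so z = 1/2 - I is a (simple) pole.
  P(2*I) = -5 - 2*I ≠ 0, so z = 2*I is a (simple) pole.

Poles of f: {2*I, 1/2 - I, 1 - I}

Final answer: {2*I, 1/2 - I, 1 - I}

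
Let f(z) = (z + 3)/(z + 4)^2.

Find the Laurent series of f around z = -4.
Put w = z - (-4), i.e. z = w - 4. The denominator is w^2, so it suffices to rewrite the numerator in powers of w.

P(z) = z + 3
P(w - 4) = -1 + w

Dividing each term by w^2:
  f = -1/w^2 + 1/w

Substituting back w = z + 4:
  f(z) = -1/(z + 4)^2 + 1/(z + 4)

The series is finite because the numerator is a polynomial; the negative powers form the principal part, and the coefficient of 1/(z + 4) gives Res(f, -4) = 1.

Final answer: -1/(z + 4)^2 + 1/(z + 4)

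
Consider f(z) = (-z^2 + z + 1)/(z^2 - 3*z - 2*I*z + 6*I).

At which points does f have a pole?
{2*I, 3}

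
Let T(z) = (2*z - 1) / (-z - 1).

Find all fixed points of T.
{-sqrt(13)/2 - 3/2, -3/2 + sqrt(13)/2}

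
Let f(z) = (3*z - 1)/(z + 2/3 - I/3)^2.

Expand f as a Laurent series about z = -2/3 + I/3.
Put w = z - (-2/3 + I/3), i.e. z = w - 2/3 + I/3. The denominator is w^2, so it suffices to rewrite the numerator in powers of w.

P(z) = 3*z - 1
P(w - 2/3 + I/3) = -3 + I + 3*w

Dividing each term by w^2:
  f = (-3 + I)/w^2 + 3/w

Substituting back w = z + 2/3 - I/3:
  f(z) = (-3 + I)/(z + 2/3 - I/3)^2 + 3/(z + 2/3 - I/3)

The series is finite because the numerator is a polynomial; the negative powers form the principal part, and the coefficient of 1/(z + 2/3 - I/3) gives Res(f, -2/3 + I/3) = 3.

Final answer: (-3 + I)/(z + 2/3 - I/3)^2 + 3/(z + 2/3 - I/3)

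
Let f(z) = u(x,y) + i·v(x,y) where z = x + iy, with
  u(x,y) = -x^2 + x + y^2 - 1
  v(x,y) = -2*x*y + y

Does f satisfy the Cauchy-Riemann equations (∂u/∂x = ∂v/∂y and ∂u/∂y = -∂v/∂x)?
∂u/∂x = 1 - 2*x
∂v/∂y = 1 - 2*x
∂u/∂y = 2*y
∂v/∂x = -2*y
∂u/∂x = ∂v/∂y and ∂u/∂y = -∂v/∂x hold identically; f is analytic.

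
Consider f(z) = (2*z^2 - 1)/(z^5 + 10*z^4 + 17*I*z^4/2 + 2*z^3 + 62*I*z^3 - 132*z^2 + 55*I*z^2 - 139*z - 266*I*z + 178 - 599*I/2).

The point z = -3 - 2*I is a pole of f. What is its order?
Factor the denominator:
  z^5 + 10*z^4 + 17*I*z^4/2 + 2*z^3 + 62*I*z^3 - 132*z^2 + 55*I*z^2 - 139*z - 266*I*z + 178 - 599*I/2 = (z + 3 + 2*I)^4*(z - 2 + I/2)

The numerator P(z) = 2*z^2 - 1 has P(-3 - 2*I) = 9 + 24*I ≠ 0, so no factor of (z + 3 + 2*I) cancels.
Near z = -3 - 2*I we can therefore write f(z) = g(z)/(z + 3 + 2*I)^4 with g analytic at -3 - 2*I and g(-3 - 2*I) ≠ 0 (g is the numerator divided by the remaining denominator factors).

Hence z = -3 - 2*I is a pole of order 4.

Final answer: 4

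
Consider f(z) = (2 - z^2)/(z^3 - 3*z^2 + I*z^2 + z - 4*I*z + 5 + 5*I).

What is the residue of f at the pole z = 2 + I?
Write f(z) = P(z)/Q(z) with P(z) = 2 - z^2 and Q(z) = z^3 - 3*z^2 + I*z^2 + z - 4*I*z + 5 + 5*I.
The denominator factors as Q(z) = (z + 1 + I)*(z - 2 + I)*(z - 2 - I), so z = 2 + I is a simple zero of Q and P is analytic there; z = 2 + I is therefore a simple pole and
  Res(f, z₀) = P(z₀)/Q'(z₀).

Q'(z) = 3*z^2 - 6*z + 2*I*z + 1 - 4*I, so Q'(2 + I) = -4 + 6*I.
P(2 + I) = -1 - 4*I.

Res(f, 2 + I) = (-1 - 4*I)/(-4 + 6*I) = -5/13 + 11*I/26

Final answer: -5/13 + 11*I/26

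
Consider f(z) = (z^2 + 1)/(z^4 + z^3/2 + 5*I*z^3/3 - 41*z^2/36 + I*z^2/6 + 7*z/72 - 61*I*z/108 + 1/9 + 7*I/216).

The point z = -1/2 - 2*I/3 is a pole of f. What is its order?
Factor the denominator:
  z^4 + z^3/2 + 5*I*z^3/3 - 41*z^2/36 + I*z^2/6 + 7*z/72 - 61*I*z/108 + 1/9 + 7*I/216 = (z + 1/2 + 2*I/3)^2*(z - 1/2)*(z + I/3)

The numerator P(z) = z^2 + 1 has P(-1/2 - 2*I/3) = 29/36 + 2*I/3 ≠ 0, so no factor of (z + 1/2 + 2*I/3) cancels.
Near z = -1/2 - 2*I/3 we can therefore write f(z) = g(z)/(z + 1/2 + 2*I/3)^2 with g analytic at -1/2 - 2*I/3 and g(-1/2 - 2*I/3) ≠ 0 (g is the numerator divided by the remaining denominator factors).

Hence z = -1/2 - 2*I/3 is a pole of order 2.

Final answer: 2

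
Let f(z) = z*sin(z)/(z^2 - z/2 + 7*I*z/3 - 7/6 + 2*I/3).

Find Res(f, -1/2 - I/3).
Write f(z) = P(z)/Q(z) with P(z) = z*sin(z) and Q(z) = z^2 - z/2 + 7*I*z/3 - 7/6 + 2*I/3.
The denominator factors as Q(z) = (z + 1/2 + I/3)*(z - 1 + 2*I), so z = -1/2 - I/3 is a simple zero of Q and P is analytic there; z = -1/2 - I/3 is therefore a simple pole and
  Res(f, z₀) = P(z₀)/Q'(z₀).

Q'(z) = 2*z - 1/2 + 7*I/3, so Q'(-1/2 - I/3) = -3/2 + 5*I/3.
P(-1/2 - I/3) = (1/2 + I/3)*sin(1/2 + I/3).

Res(f, -1/2 - I/3) = ((1/2 + I/3)*sin(1/2 + I/3))/(-3/2 + 5*I/3) = (-7/181 - 48*I/181)*sin(1/2 + I/3)

Final answer: (-7/181 - 48*I/181)*sin(1/2 + I/3)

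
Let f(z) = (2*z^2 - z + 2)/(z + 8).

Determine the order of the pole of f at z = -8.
Factor the denominator:
  z + 8 = (z + 8)

The numerator P(z) = 2*z^2 - z + 2 has P(-8) = 138 ≠ 0, so no factor of (z + 8) cancels.
Near z = -8 we can therefore write f(z) = g(z)/(z + 8) with g analytic at -8 and g(-8) ≠ 0 (g is just the numerator).

Hence z = -8 is a pole of order 1.

Final answer: 1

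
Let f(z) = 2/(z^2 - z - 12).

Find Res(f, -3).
Write f(z) = P(z)/Q(z) with P(z) = 2 and Q(z) = z^2 - z - 12.
The denominator factors as Q(z) = (z - 4)*(z + 3), so z = -3 is a simple zero of Q and P is analytic there; z = -3 is therefore a simple pole and
  Res(f, z₀) = P(z₀)/Q'(z₀).

Q'(z) = 2*z - 1, so Q'(-3) = -7.
P(-3) = 2.

Res(f, -3) = (2)/(-7) = -2/7

Final answer: -2/7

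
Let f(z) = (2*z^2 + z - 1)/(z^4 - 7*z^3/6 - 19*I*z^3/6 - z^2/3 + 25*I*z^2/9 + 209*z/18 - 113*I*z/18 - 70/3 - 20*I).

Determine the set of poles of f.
{-2 + 2*I/3, 2/3 + 3*I, 1 - 2*I, 3/2 + 3*I/2}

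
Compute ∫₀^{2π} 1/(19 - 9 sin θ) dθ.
sqrt(70)*pi/70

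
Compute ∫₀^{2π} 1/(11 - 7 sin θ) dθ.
Call the integral J. The integrand is 2π-periodic and we integrate over a full period, so shifting θ does not change the value (θ → θ + π/2 turns sin θ into cos θ; θ → θ + π flips the sign of the trig term). Hence
  J = ∫₀^{2π} dθ/(11 + 7 cos θ).
Put z = e^{iθ}: then cos θ = (z + 1/z)/2, dθ = dz/(iz), and z runs once counterclockwise around |z| = 1:
  J = ∮_{|z|=1} 1/(11 + 7*(z + 1/z)/2) · dz/(iz) = (2/i) ∮_{|z|=1} dz/(7*z^2 + 22*z + 7).
The roots of 7*z^2 + 22*z + 7 are z = (-11 ± sqrt(11^2 - 7^2))/7, with sqrt(72) = 6*sqrt(2); their product is 1, so only z₊ = -11/7 + 6*sqrt(2)/7 lies inside the unit circle (z₋ = -11/7 - 6*sqrt(2)/7 lies outside).
z₊ is a simple zero of q(z) = 7*z^2 + 22*z + 7, so Res(1/q, z₊) = 1/q'(z₊) with q'(z) = 14*z + 22; and q'(z₊) = 7*(z₊ - z₋) = 12*sqrt(2).
Therefore J = (2/i) · 2πi · 1/(12*sqrt(2)) = 2*pi/(6*sqrt(2)) = sqrt(2)*pi/6

Final answer: sqrt(2)*pi/6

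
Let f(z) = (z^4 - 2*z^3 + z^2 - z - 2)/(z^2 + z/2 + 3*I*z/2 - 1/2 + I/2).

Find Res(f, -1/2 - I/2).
Write f(z) = P(z)/Q(z) with P(z) = z^4 - 2*z^3 + z^2 - z - 2 and Q(z) = z^2 + z/2 + 3*I*z/2 - 1/2 + I/2.
The denominator factors as Q(z) = (z + I)*(z + 1/2 + I/2), so z = -1/2 - I/2 is a simple zero of Q and P is analytic there; z = -1/2 - I/2 is therefore a simple pole and
  Res(f, z₀) = P(z₀)/Q'(z₀).

Q'(z) = 2*z + 1/2 + 3*I/2, so Q'(-1/2 - I/2) = -1/2 + I/2.
P(-1/2 - I/2) = -9/4 + 3*I/2.

Res(f, -1/2 - I/2) = (-9/4 + 3*I/2)/(-1/2 + I/2) = 15/4 + 3*I/4

Final answer: 15/4 + 3*I/4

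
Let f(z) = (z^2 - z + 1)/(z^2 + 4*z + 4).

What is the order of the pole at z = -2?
2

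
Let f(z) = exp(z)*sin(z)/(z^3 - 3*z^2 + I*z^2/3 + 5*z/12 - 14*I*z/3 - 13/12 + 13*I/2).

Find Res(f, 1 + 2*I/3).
Write f(z) = P(z)/Q(z) with P(z) = exp(z)*sin(z) and Q(z) = z^3 - 3*z^2 + I*z^2/3 + 5*z/12 - 14*I*z/3 - 13/12 + 13*I/2.
The denominator factors as Q(z) = (z - 3 - I/2)*(z - 1 - 2*I/3)*(z + 1 + 3*I/2), so z = 1 + 2*I/3 is a simple zero of Q and P is analytic there; z = 1 + 2*I/3 is therefore a simple pole and
  Res(f, z₀) = P(z₀)/Q'(z₀).

Q'(z) = 3*z^2 - 6*z + 2*I*z/3 + 5/12 - 14*I/3, so Q'(1 + 2*I/3) = -157/36 - 4*I.
P(1 + 2*I/3) = exp(1 + 2*I/3)*sin(1 + 2*I/3).

Res(f, 1 + 2*I/3) = (exp(1 + 2*I/3)*sin(1 + 2*I/3))/(-157/36 - 4*I) = (-5652/45385 + 5184*I/45385)*exp(1 + 2*I/3)*sin(1 + 2*I/3)

Final answer: (-5652/45385 + 5184*I/45385)*exp(1 + 2*I/3)*sin(1 + 2*I/3)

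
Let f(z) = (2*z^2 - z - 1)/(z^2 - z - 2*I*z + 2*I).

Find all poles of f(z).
The singularities of f are the zeros of the denominator. Factoring,
  z^2 - z - 2*I*z + 2*I = (z - 1)*(z - 2*I)
so the candidates are z = 1, z = 2*I.

Check the numerator P(z) = 2*z^2 - z - 1 at each one:
  P(1) = 0, so the factor (z - 1) cancels and z = 1 is only a removable singularity, not a pole.
  P(2*I) = -9 - 2*I ≠ 0, so z = 2*I is a (simple) pole.

Poles of f: {2*I}

Final answer: {2*I}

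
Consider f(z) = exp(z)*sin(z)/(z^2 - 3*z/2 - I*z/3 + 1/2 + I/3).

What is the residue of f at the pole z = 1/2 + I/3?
Write f(z) = P(z)/Q(z) with P(z) = exp(z)*sin(z) and Q(z) = z^2 - 3*z/2 - I*z/3 + 1/2 + I/3.
The denominator factors as Q(z) = (z - 1)*(z - 1/2 - I/3), so z = 1/2 + I/3 is a simple zero of Q and P is analytic there; z = 1/2 + I/3 is therefore a simple pole and
  Res(f, z₀) = P(z₀)/Q'(z₀).

Q'(z) = 2*z - 3/2 - I/3, so Q'(1/2 + I/3) = -1/2 + I/3.
P(1/2 + I/3) = exp(1/2 + I/3)*sin(1/2 + I/3).

Res(f, 1/2 + I/3) = (exp(1/2 + I/3)*sin(1/2 + I/3))/(-1/2 + I/3) = (-18/13 - 12*I/13)*exp(1/2 + I/3)*sin(1/2 + I/3)

Final answer: (-18/13 - 12*I/13)*exp(1/2 + I/3)*sin(1/2 + I/3)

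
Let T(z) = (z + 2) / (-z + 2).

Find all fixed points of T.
T(z) = z means z + 2 = z*(-z + 2), i.e.
  -z^2 + z - 2 = 0.
Discriminant: (1)^2 - 4*(-1)*(-2) = -7, so the roots are complex conjugates.
  z = (-1 ± I*sqrt(7))/(2*(-1))
Fixed points: {1/2 - sqrt(7)*I/2, 1/2 + sqrt(7)*I/2}

Final answer: {1/2 - sqrt(7)*I/2, 1/2 + sqrt(7)*I/2}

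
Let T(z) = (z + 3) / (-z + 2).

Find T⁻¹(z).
Set w = T(z) = (z + 3) / (-z + 2) and solve for z:
  w*(-z + 2) = z + 3
  2*w + z*(-w - 1) - 3 = 0
  z*(-w - 1) = 3 - 2*w
  z = (2*w - 3)/(w + 1)
Renaming the variable, T⁻¹(z) = (2*z - 3)/(z + 1).
(Check: ad - bc = 5 ≠ 0, so T is invertible.)

Final answer: (2*z - 3)/(z + 1)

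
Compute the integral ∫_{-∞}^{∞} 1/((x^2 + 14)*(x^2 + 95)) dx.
pi*(-14*sqrt(95) + 95*sqrt(14))/107730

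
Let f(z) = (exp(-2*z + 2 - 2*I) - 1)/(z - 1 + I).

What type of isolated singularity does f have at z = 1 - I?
Let u = z - 1 + I. The exponent is -2*z + 2 - 2*I = -2u, so
  f = (e^(-2u) - 1)/u = ((-2u) + (-2u)^2/2 + (-2u)^3/6 + ...)/u = -2 + (2)*u + (-4/3)*u^2 + ...
The Laurent expansion about u = 0 has no negative powers; equivalently lim_{z→1 - I} f(z) = -2 exists and is finite.
So the singularity is removable.

Final answer: removable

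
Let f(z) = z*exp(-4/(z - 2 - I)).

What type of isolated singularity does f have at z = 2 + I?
Let u = z - 2 - I. Then
  e^(-4/u) = Σ_{k≥0} (-4)^k/(k!·u^k) = 1 - 4/u + 8/u^2 - 32/(3*u^3) + ...
which has infinitely many negative powers of u, so exp(-4/(z - 2 - I)) has an essential singularity at z = 2 + I.
The extra factor z is a nonzero polynomial; if the product had at most a pole at z = 2 + I, dividing by that polynomial would leave exp(-4/(z - 2 - I)) with at most a pole too — contradiction. (Equivalently, the product's Laurent series still has infinitely many negative powers.)
So the singularity is essential.

Final answer: essential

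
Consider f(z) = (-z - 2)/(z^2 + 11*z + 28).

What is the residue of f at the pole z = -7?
Write f(z) = P(z)/Q(z) with P(z) = -z - 2 and Q(z) = z^2 + 11*z + 28.
The denominator factors as Q(z) = (z + 7)*(z + 4), so z = -7 is a simple zero of Q and P is analytic there; z = -7 is therefore a simple pole and
  Res(f, z₀) = P(z₀)/Q'(z₀).

Q'(z) = 2*z + 11, so Q'(-7) = -3.
P(-7) = 5.

Res(f, -7) = (5)/(-3) = -5/3

Final answer: -5/3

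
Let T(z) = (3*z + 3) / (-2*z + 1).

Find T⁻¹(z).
(z - 3)/(2*z + 3)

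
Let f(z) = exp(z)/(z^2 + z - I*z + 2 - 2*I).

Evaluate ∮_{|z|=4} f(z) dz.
By the residue theorem, ∮_C f(z) dz = 2πi · (sum of the residues of f at the poles inside |z| = 4).

The denominator factors as (z - 2*I)*(z + 1 + I), so the singularities of f are simple poles at z = 2*I, z = -1 - I.
  |2*I|² = 4 < 16 = 4², so this pole is inside the contour.
  |-1 - I|² = 2 < 16 = 4², so this pole is inside the contour.

With P(z) = exp(z) and Q(z) = z^2 + z - I*z + 2 - 2*I, each pole is simple, so Res(f, z₀) = P(z₀)/Q'(z₀) with Q'(z) = 2*z + 1 - I.
  Res(f, 2*I) = P(2*I)/Q'(2*I) = (exp(2*I))/(1 + 3*I) = (1/10 - 3*I/10)*exp(2*I)
  Res(f, -1 - I) = P(-1 - I)/Q'(-1 - I) = (exp(-1 - I))/(-1 - 3*I) = (-1/10 + 3*I/10)*exp(-1 - I)

Sum of residues inside C: (-1/10 + 3*I/10)*exp(-1 - I) + (1/10 - 3*I/10)*exp(2*I)
∮_C f(z) dz = 2πi · ((-1/10 + 3*I/10)*exp(-1 - I) + (1/10 - 3*I/10)*exp(2*I)) = pi*(-3/5 - I/5)*exp(-1 - I) + pi*(3/5 + I/5)*exp(2*I)

Final answer: pi*(-3/5 - I/5)*exp(-1 - I) + pi*(3/5 + I/5)*exp(2*I)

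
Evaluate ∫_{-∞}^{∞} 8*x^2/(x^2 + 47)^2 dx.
Let f(z) = 8*z^2/(z^2 + 47)^2. The denominator has no real zeros and deg Q - deg P = 2 ≥ 2, so the integral of f over the upper semicircle |z| = R tends to 0 as R → ∞. Closing the contour in the upper half-plane,
  ∫_{-∞}^{∞} f(x) dx = 2πi · Σ Res(f, z_k)  over the poles with Im z_k > 0.

Zeros of the denominator: z^2 + 47 = 0 gives z = ±sqrt(47)*I.
Upper half-plane: z = sqrt(47)*I (a pole of order 2).

Write f(z) = g(z)/(z - sqrt(47)*I)^2 with g(z) = 8*z^2/(z + sqrt(47)*I)^2. For a double pole, Res(f, z₀) = g'(z₀):
  g'(z) = 16*sqrt(47)*I*z/(z + sqrt(47)*I)^3
  Res(f, sqrt(47)*I) = g'(sqrt(47)*I) = -2*sqrt(47)*I/47

∫_{-∞}^{∞} f(x) dx = 2πi · (-2*sqrt(47)*I/47) = 4*sqrt(47)*pi/47

Final answer: 4*sqrt(47)*pi/47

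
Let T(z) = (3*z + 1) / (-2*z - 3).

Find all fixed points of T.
T(z) = z means 3*z + 1 = z*(-2*z - 3), i.e.
  -2*z^2 - 6*z - 1 = 0.
Discriminant: (-6)^2 - 4*(-2)*(-1) = 28, so the roots are real.
  z = (6 ± sqrt(28))/(2*(-2))
Fixed points: {-3/2 - sqrt(7)/2, -3/2 + sqrt(7)/2}

Final answer: {-3/2 - sqrt(7)/2, -3/2 + sqrt(7)/2}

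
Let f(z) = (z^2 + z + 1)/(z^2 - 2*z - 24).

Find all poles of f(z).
The singularities of f are the zeros of the denominator. Factoring,
  z^2 - 2*z - 24 = (z + 4)*(z - 6)
so the candidates are z = -4, z = 6.

Check the numerator P(z) = z^2 + z + 1 at each one:
  P(-4) = 13 ≠ 0, so z = -4 is a (simple) pole.
  P(6) = 43 ≠ 0, so z = 6 is a (simple) pole.

Poles of f: {-4, 6}

Final answer: {-4, 6}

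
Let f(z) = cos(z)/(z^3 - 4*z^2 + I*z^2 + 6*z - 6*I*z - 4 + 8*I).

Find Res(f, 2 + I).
(-3/13 - 2*I/13)*cos(2 + I)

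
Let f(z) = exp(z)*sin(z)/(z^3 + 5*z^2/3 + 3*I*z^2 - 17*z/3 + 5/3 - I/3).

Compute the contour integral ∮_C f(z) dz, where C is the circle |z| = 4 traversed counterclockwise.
By the residue theorem, ∮_C f(z) dz = 2πi · (sum of the residues of f at the poles inside |z| = 4).

The denominator factors as (z + 3 + 2*I)*(z - 1 + I)*(z - 1/3), so the singularities of f are simple poles at z = -3 - 2*I, z = 1 - I, z = 1/3.
  |-3 - 2*I|² = 13 < 16 = 4², so this pole is inside the contour.
  |1 - I|² = 2 < 16 = 4², so this pole is inside the contour.
  |1/3|² = 1/9 < 16 = 4², so this pole is inside the contour.

With P(z) = exp(z)*sin(z) and Q(z) = z^3 + 5*z^2/3 + 3*I*z^2 - 17*z/3 + 5/3 - I/3, each pole is simple, so Res(f, z₀) = P(z₀)/Q'(z₀) with Q'(z) = 3*z^2 + 10*z/3 + 6*I*z - 17/3.
  Res(f, -3 - 2*I) = P(-3 - 2*I)/Q'(-3 - 2*I) = (-exp(-3 - 2*I)*sin(3 + 2*I))/(34/3 + 34*I/3) = (-3/68 + 3*I/68)*exp(-3 - 2*I)*sin(3 + 2*I)
  Res(f, 1 - I) = P(1 - I)/Q'(1 - I) = (exp(1 - I)*sin(1 - I))/(11/3 - 10*I/3) = (33/221 + 30*I/221)*exp(1 - I)*sin(1 - I)
  Res(f, 1/3) = P(1/3)/Q'(1/3) = (exp(1/3)*sin(1/3))/(-38/9 + 2*I) = (-171/884 - 81*I/884)*exp(1/3)*sin(1/3)

Sum of residues inside C: (33/221 + 30*I/221)*exp(1 - I)*sin(1 - I) + (-171/884 - 81*I/884)*exp(1/3)*sin(1/3) + (-3/68 + 3*I/68)*exp(-3 - 2*I)*sin(3 + 2*I)
∮_C f(z) dz = 2πi · ((33/221 + 30*I/221)*exp(1 - I)*sin(1 - I) + (-171/884 - 81*I/884)*exp(1/3)*sin(1/3) + (-3/68 + 3*I/68)*exp(-3 - 2*I)*sin(3 + 2*I)) = pi*(81/442 - 171*I/442)*exp(1/3)*sin(1/3) + pi*(-3/34 - 3*I/34)*exp(-3 - 2*I)*sin(3 + 2*I) + pi*(-60/221 + 66*I/221)*exp(1 - I)*sin(1 - I)

Final answer: pi*(81/442 - 171*I/442)*exp(1/3)*sin(1/3) + pi*(-3/34 - 3*I/34)*exp(-3 - 2*I)*sin(3 + 2*I) + pi*(-60/221 + 66*I/221)*exp(1 - I)*sin(1 - I)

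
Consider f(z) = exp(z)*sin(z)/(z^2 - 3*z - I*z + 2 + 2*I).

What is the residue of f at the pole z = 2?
(1/2 + I/2)*exp(2)*sin(2)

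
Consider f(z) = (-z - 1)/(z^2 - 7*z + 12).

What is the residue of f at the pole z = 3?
Write f(z) = P(z)/Q(z) with P(z) = -z - 1 and Q(z) = z^2 - 7*z + 12.
The denominator factors as Q(z) = (z - 4)*(z - 3), so z = 3 is a simple zero of Q and P is analytic there; z = 3 is therefore a simple pole and
  Res(f, z₀) = P(z₀)/Q'(z₀).

Q'(z) = 2*z - 7, so Q'(3) = -1.
P(3) = -4.

Res(f, 3) = (-4)/(-1) = 4

Final answer: 4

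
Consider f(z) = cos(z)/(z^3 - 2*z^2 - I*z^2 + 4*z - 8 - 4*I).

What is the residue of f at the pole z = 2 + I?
Write f(z) = P(z)/Q(z) with P(z) = cos(z) and Q(z) = z^3 - 2*z^2 - I*z^2 + 4*z - 8 - 4*I.
The denominator factors as Q(z) = (z - 2*I)*(z + 2*I)*(z - 2 - I), so z = 2 + I is a simple zero of Q and P is analytic there; z = 2 + I is therefore a simple pole and
  Res(f, z₀) = P(z₀)/Q'(z₀).

Q'(z) = 3*z^2 - 4*z - 2*I*z + 4, so Q'(2 + I) = 7 + 4*I.
P(2 + I) = cos(2 + I).

Res(f, 2 + I) = (cos(2 + I))/(7 + 4*I) = (7/65 - 4*I/65)*cos(2 + I)

Final answer: (7/65 - 4*I/65)*cos(2 + I)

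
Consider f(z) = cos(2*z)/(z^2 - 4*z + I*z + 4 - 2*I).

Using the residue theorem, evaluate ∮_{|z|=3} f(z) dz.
By the residue theorem, ∮_C f(z) dz = 2πi · (sum of the residues of f at the poles inside |z| = 3).

The denominator factors as (z - 2)*(z - 2 + I), so the singularities of f are simple poles at z = 2, z = 2 - I.
  |2|² = 4 < 9 = 3², so this pole is inside the contour.
  |2 - I|² = 5 < 9 = 3², so this pole is inside the contour.

With P(z) = cos(2*z) and Q(z) = z^2 - 4*z + I*z + 4 - 2*I, each pole is simple, so Res(f, z₀) = P(z₀)/Q'(z₀) with Q'(z) = 2*z - 4 + I.
  Res(f, 2) = P(2)/Q'(2) = (cos(4))/(I) = -I*cos(4)
  Res(f, 2 - I) = P(2 - I)/Q'(2 - I) = (cos(4 - 2*I))/(-I) = I*cos(4 - 2*I)

Sum of residues inside C: I*cos(4 - 2*I) - I*cos(4)
∮_C f(z) dz = 2πi · (I*cos(4 - 2*I) - I*cos(4)) = 2*pi*cos(4) - 2*pi*cos(4 - 2*I)

Final answer: 2*pi*cos(4) - 2*pi*cos(4 - 2*I)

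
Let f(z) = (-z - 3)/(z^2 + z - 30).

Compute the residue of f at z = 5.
Write f(z) = P(z)/Q(z) with P(z) = -z - 3 and Q(z) = z^2 + z - 30.
The denominator factors as Q(z) = (z - 5)*(z + 6), so z = 5 is a simple zero of Q and P is analytic there; z = 5 is therefore a simple pole and
  Res(f, z₀) = P(z₀)/Q'(z₀).

Q'(z) = 2*z + 1, so Q'(5) = 11.
P(5) = -8.

Res(f, 5) = (-8)/(11) = -8/11

Final answer: -8/11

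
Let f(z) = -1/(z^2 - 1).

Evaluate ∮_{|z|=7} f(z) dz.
By the residue theorem, ∮_C f(z) dz = 2πi · (sum of the residues of f at the poles inside |z| = 7).

The denominator factors as (z - 1)*(z + 1), so the singularities of f are simple poles at z = 1, z = -1.
  |1|² = 1 < 49 = 7², so this pole is inside the contour.
  |-1|² = 1 < 49 = 7², so this pole is inside the contour.

With P(z) = -1 and Q(z) = z^2 - 1, each pole is simple, so Res(f, z₀) = P(z₀)/Q'(z₀) with Q'(z) = 2*z.
  Res(f, 1) = P(1)/Q'(1) = (-1)/(2) = -1/2
  Res(f, -1) = P(-1)/Q'(-1) = (-1)/(-2) = 1/2

Sum of residues inside C: 0
∮_C f(z) dz = 2πi · (0) = 0

Final answer: 0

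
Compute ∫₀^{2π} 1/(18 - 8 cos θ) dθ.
Call the integral J. The integrand is 2π-periodic and we integrate over a full period, so shifting θ does not change the value (θ → θ + π flips the sign of the trig term). Hence
  J = ∫₀^{2π} dθ/(18 + 8 cos θ).
Put z = e^{iθ}: then cos θ = (z + 1/z)/2, dθ = dz/(iz), and z runs once counterclockwise around |z| = 1:
  J = ∮_{|z|=1} 1/(18 + 8*(z + 1/z)/2) · dz/(iz) = (2/i) ∮_{|z|=1} dz/(8*z^2 + 36*z + 8).
The roots of 8*z^2 + 36*z + 8 are z = (-18 ± sqrt(18^2 - 8^2))/8, with sqrt(260) = 2*sqrt(65); their product is 1, so only z₊ = -9/4 + sqrt(65)/4 lies inside the unit circle (z₋ = -9/4 - sqrt(65)/4 lies outside).
z₊ is a simple zero of q(z) = 8*z^2 + 36*z + 8, so Res(1/q, z₊) = 1/q'(z₊) with q'(z) = 16*z + 36; and q'(z₊) = 8*(z₊ - z₋) = 4*sqrt(65).
Therefore J = (2/i) · 2πi · 1/(4*sqrt(65)) = 2*pi/(2*sqrt(65)) = sqrt(65)*pi/65

Final answer: sqrt(65)*pi/65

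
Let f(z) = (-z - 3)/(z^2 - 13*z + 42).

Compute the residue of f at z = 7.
-10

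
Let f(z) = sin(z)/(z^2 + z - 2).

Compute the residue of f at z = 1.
Write f(z) = P(z)/Q(z) with P(z) = sin(z) and Q(z) = z^2 + z - 2.
The denominator factors as Q(z) = (z - 1)*(z + 2), so z = 1 is a simple zero of Q and P is analytic there; z = 1 is therefore a simple pole and
  Res(f, z₀) = P(z₀)/Q'(z₀).

Q'(z) = 2*z + 1, so Q'(1) = 3.
P(1) = sin(1).

Res(f, 1) = (sin(1))/(3) = sin(1)/3

Final answer: sin(1)/3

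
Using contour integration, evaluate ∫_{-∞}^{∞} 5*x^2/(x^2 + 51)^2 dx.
Let f(z) = 5*z^2/(z^2 + 51)^2. The denominator has no real zeros and deg Q - deg P = 2 ≥ 2, so the integral of f over the upper semicircle |z| = R tends to 0 as R → ∞. Closing the contour in the upper half-plane,
  ∫_{-∞}^{∞} f(x) dx = 2πi · Σ Res(f, z_k)  over the poles with Im z_k > 0.

Zeros of the denominator: z^2 + 51 = 0 gives z = ±sqrt(51)*I.
Upper half-plane: z = sqrt(51)*I (a pole of order 2).

Write f(z) = g(z)/(z - sqrt(51)*I)^2 with g(z) = 5*z^2/(z + sqrt(51)*I)^2. For a double pole, Res(f, z₀) = g'(z₀):
  g'(z) = 10*sqrt(51)*I*z/(z + sqrt(51)*I)^3
  Res(f, sqrt(51)*I) = g'(sqrt(51)*I) = -5*sqrt(51)*I/204

∫_{-∞}^{∞} f(x) dx = 2πi · (-5*sqrt(51)*I/204) = 5*sqrt(51)*pi/102

Final answer: 5*sqrt(51)*pi/102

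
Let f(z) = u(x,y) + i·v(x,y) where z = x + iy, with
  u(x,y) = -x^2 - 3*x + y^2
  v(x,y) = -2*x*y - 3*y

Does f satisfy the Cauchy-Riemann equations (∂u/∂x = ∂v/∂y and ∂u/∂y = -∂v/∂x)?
∂u/∂x = -2*x - 3
∂v/∂y = -2*x - 3
∂u/∂y = 2*y
∂v/∂x = -2*y
∂u/∂x = ∂v/∂y and ∂u/∂y = -∂v/∂x hold identically; f is analytic.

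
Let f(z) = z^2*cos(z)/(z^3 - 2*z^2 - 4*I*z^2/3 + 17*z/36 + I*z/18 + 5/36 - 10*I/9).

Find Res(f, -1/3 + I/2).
(199/7540 - 773*I/7540)*cos(1/3 - I/2)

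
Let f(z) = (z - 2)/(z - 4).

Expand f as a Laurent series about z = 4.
Put w = z - (4), i.e. z = w + 4. The denominator is w, so it suffices to rewrite the numerator in powers of w.

P(z) = z - 2
P(w + 4) = 2 + w

Dividing each term by w:
  f = 2/w + 1

Substituting back w = z - 4:
  f(z) = 2/(z - 4) + 1

The series is finite because the numerator is a polynomial; the negative powers form the principal part, and the coefficient of 1/(z - 4) gives Res(f, 4) = 2.

Final answer: 2/(z - 4) + 1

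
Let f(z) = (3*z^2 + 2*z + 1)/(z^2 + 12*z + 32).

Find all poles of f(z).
The singularities of f are the zeros of the denominator. Factoring,
  z^2 + 12*z + 32 = (z + 8)*(z + 4)
so the candidates are z = -8, z = -4.

Check the numerator P(z) = 3*z^2 + 2*z + 1 at each one:
  P(-8) = 177 ≠ 0, so z = -8 is a (simple) pole.
  P(-4) = 41 ≠ 0, so z = -4 is a (simple) pole.

Poles of f: {-8, -4}

Final answer: {-8, -4}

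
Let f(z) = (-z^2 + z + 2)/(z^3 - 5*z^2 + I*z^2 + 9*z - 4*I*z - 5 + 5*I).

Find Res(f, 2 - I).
Write f(z) = P(z)/Q(z) with P(z) = -z^2 + z + 2 and Q(z) = z^3 - 5*z^2 + I*z^2 + 9*z - 4*I*z - 5 + 5*I.
The denominator factors as Q(z) = (z - 2 + I)*(z - 2 - I)*(z - 1 + I), so z = 2 - I is a simple zero of Q and P is analytic there; z = 2 - I is therefore a simple pole and
  Res(f, z₀) = P(z₀)/Q'(z₀).

Q'(z) = 3*z^2 - 10*z + 2*I*z + 9 - 4*I, so Q'(2 - I) = -2*I.
P(2 - I) = 1 + 3*I.

Res(f, 2 - I) = (1 + 3*I)/(-2*I) = -3/2 + I/2

Final answer: -3/2 + I/2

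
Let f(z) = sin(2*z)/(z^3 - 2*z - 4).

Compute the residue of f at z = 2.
sin(4)/10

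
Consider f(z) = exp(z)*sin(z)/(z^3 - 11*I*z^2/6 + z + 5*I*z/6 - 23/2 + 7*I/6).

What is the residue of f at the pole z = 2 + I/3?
(180/2581 + 162*I/12905)*exp(2 + I/3)*sin(2 + I/3)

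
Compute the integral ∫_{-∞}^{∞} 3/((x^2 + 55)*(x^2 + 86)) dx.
Let f(z) = 3/((z^2 + 55)*(z^2 + 86)). The denominator has no real zeros and deg Q - deg P = 4 ≥ 2, so the integral of f over the upper semicircle |z| = R tends to 0 as R → ∞. Closing the contour in the upper half-plane,
  ∫_{-∞}^{∞} f(x) dx = 2πi · Σ Res(f, z_k)  over the poles with Im z_k > 0.

Zeros of the denominator: z^2 + 86 = 0 gives z = ±sqrt(86)*I; z^2 + 55 = 0 gives z = ±sqrt(55)*I.
Upper half-plane: z = sqrt(55)*I, z = sqrt(86)*I (simple).

Each pole is a simple zero of Q(z) = z^4 + 141*z^2 + 4730, so Res(f, z₀) = P(z₀)/Q'(z₀) with P(z) = 3, Q'(z) = 4*z^3 + 282*z:
  Res(f, sqrt(55)*I) = (3)/(62*sqrt(55)*I) = -3*sqrt(55)*I/3410
  Res(f, sqrt(86)*I) = (3)/(-62*sqrt(86)*I) = 3*sqrt(86)*I/5332

Sum of residues: 3*I*(-86*sqrt(55) + 55*sqrt(86))/293260
∫_{-∞}^{∞} f(x) dx = 2πi · (3*I*(-86*sqrt(55) + 55*sqrt(86))/293260) = 3*pi*(-55*sqrt(86) + 86*sqrt(55))/146630

Final answer: 3*pi*(-55*sqrt(86) + 86*sqrt(55))/146630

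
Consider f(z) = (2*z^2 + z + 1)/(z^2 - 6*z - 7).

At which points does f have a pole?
The singularities of f are the zeros of the denominator. Factoring,
  z^2 - 6*z - 7 = (z + 1)*(z - 7)
so the candidates are z = -1, z = 7.

Check the numerator P(z) = 2*z^2 + z + 1 at each one:
  P(-1) = 2 ≠ 0, so z = -1 is a (simple) pole.
  P(7) = 106 ≠ 0, so z = 7 is a (simple) pole.

Poles of f: {-1, 7}

Final answer: {-1, 7}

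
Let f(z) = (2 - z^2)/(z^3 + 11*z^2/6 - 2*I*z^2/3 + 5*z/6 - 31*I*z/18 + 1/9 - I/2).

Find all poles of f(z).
The singularities of f are the zeros of the denominator. Factoring,
  z^3 + 11*z^2/6 - 2*I*z^2/3 + 5*z/6 - 31*I*z/18 + 1/9 - I/2 = (z - I)*(z + 3/2 + I/3)*(z + 1/3)
so the candidates are z = I, z = -3/2 - I/3, z = -1/3.

Check the numerator P(z) = 2 - z^2 at each one:
  P(I) = 3 ≠ 0, so z = I is a (simple) pole.
  P(-3/2 - I/3) = -5/36 - I ≠ 0, so z = -3/2 - I/3 is a (simple) pole.
  P(-1/3) = 17/9 ≠ 0, so z = -1/3 is a (simple) pole.

Poles of f: {-3/2 - I/3, -1/3, I}

Final answer: {-3/2 - I/3, -1/3, I}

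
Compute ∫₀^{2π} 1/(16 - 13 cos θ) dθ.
Call the integral J. The integrand is 2π-periodic and we integrate over a full period, so shifting θ does not change the value (θ → θ + π flips the sign of the trig term). Hence
  J = ∫₀^{2π} dθ/(16 + 13 cos θ).
Put z = e^{iθ}: then cos θ = (z + 1/z)/2, dθ = dz/(iz), and z runs once counterclockwise around |z| = 1:
  J = ∮_{|z|=1} 1/(16 + 13*(z + 1/z)/2) · dz/(iz) = (2/i) ∮_{|z|=1} dz/(13*z^2 + 32*z + 13).
The roots of 13*z^2 + 32*z + 13 are z = (-16 ± sqrt(16^2 - 13^2))/13, with sqrt(87) = sqrt(87); their product is 1, so only z₊ = -16/13 + sqrt(87)/13 lies inside the unit circle (z₋ = -16/13 - sqrt(87)/13 lies outside).
z₊ is a simple zero of q(z) = 13*z^2 + 32*z + 13, so Res(1/q, z₊) = 1/q'(z₊) with q'(z) = 26*z + 32; and q'(z₊) = 13*(z₊ - z₋) = 2*sqrt(87).
Therefore J = (2/i) · 2πi · 1/(2*sqrt(87)) = 2*pi/(sqrt(87)) = 2*sqrt(87)*pi/87

Final answer: 2*sqrt(87)*pi/87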